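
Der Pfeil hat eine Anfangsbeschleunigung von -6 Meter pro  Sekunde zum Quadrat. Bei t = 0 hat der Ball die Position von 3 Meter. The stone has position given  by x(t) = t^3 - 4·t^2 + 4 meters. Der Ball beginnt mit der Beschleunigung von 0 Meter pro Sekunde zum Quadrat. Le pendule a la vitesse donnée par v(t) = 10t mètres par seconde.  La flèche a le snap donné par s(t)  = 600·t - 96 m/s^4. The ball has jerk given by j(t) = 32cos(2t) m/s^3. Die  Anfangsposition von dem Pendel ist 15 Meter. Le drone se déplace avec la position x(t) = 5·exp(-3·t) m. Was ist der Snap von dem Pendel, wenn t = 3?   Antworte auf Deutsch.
Wir müssen unsere Gleichung für die Geschwindigkeit v(t) = 10·t 3-mal ableiten. Durch Ableiten von der Geschwindigkeit erhalten wir die Beschleunigung: a(t) = 10. Durch Ableiten von der Beschleunigung erhalten wir den Ruck: j(t) = 0. Mit d/dt von j(t) finden wir s(t) = 0. Aus der Gleichung für den Snap s(t) = 0, setzen wir t = 3 ein und erhalten s = 0.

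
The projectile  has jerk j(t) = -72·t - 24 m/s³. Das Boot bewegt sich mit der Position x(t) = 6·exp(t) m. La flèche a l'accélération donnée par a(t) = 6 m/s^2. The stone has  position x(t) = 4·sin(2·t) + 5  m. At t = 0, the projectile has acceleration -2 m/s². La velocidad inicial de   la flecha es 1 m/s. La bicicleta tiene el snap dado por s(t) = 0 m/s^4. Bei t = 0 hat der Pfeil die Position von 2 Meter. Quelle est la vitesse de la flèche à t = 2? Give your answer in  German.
Um dies zu lösen, müssen wir 1 Integral unserer Gleichung für die Beschleunigung a(t) = 6 finden. Das Integral von der Beschleunigung, mit v(0) = 1, ergibt die Geschwindigkeit: v(t) = 6·t + 1. Aus der Gleichung für die Geschwindigkeit v(t) = 6·t + 1, setzen wir t = 2 ein und erhalten v = 13.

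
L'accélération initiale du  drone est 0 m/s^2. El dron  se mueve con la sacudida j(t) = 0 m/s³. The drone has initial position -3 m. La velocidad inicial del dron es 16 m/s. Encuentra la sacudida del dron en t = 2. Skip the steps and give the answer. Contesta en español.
j(2) = 0.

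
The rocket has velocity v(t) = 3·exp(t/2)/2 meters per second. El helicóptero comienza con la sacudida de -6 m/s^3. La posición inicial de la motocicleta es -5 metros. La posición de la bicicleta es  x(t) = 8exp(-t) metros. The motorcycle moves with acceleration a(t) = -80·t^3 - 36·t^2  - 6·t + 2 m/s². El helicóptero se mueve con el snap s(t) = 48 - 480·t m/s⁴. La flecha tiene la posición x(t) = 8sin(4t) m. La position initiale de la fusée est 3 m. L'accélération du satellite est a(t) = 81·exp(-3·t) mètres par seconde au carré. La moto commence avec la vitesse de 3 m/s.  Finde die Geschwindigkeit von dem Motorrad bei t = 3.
Ausgehend von der Beschleunigung a(t) = -80·t^3 - 36·t^2 - 6·t + 2, nehmen wir 1 Integral. Die Stammfunktion von der Beschleunigung ist die Geschwindigkeit. Mit v(0) = 3 erhalten wir v(t) = -20·t^4 - 12·t^3 - 3·t^2 + 2·t + 3. Wir haben die Geschwindigkeit v(t) = -20·t^4 - 12·t^3 - 3·t^2 + 2·t + 3. Durch Einsetzen von t = 3: v(3) = -1962.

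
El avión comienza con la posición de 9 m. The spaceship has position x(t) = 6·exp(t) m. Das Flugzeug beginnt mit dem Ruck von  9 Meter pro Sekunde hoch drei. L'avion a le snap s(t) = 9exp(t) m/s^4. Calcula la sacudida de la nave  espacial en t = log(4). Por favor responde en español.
Debemos derivar nuestra ecuación de la posición x(t) = 6·exp(t) 3 veces. Derivando la posición, obtenemos la velocidad: v(t) = 6·exp(t). Derivando la velocidad, obtenemos la aceleración: a(t) = 6·exp(t). Tomando d/dt de a(t), encontramos j(t) = 6·exp(t). De la ecuación de la sacudida j(t) = 6·exp(t), sustituimos t = log(4) para obtener j = 24.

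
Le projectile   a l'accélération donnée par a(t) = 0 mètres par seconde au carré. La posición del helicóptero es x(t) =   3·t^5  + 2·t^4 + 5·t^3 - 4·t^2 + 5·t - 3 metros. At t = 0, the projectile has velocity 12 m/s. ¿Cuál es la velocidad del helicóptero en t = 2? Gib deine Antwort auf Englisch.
Starting from position x(t) = 3·t^5 + 2·t^4 + 5·t^3 - 4·t^2 + 5·t - 3, we take 1 derivative. Taking d/dt of x(t), we find v(t) = 15·t^4 + 8·t^3 + 15·t^2 - 8·t + 5. We have velocity v(t) = 15·t^4 + 8·t^3 + 15·t^2 - 8·t + 5. Substituting t = 2: v(2) = 353.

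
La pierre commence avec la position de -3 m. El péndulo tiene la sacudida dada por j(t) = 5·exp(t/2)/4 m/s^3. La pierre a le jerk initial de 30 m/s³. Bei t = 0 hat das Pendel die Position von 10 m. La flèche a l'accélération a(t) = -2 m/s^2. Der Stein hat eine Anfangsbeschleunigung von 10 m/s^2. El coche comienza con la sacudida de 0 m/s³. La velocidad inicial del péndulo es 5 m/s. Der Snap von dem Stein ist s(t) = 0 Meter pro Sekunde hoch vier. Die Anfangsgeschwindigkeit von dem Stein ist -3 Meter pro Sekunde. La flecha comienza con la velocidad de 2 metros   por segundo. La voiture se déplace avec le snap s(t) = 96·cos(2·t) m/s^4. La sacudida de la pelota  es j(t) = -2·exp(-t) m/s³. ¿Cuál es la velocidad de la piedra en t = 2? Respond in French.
Nous devons trouver la primitive de notre équation du snap s(t) = 0 3 fois. En prenant ∫s(t)dt et en appliquant j(0) = 30, nous trouvons j(t) = 30. En intégrant le jerk et en utilisant la condition initiale a(0) = 10, nous obtenons a(t) = 30·t + 10. L'intégrale de l'accélération, avec v(0) = -3, donne la vitesse: v(t) = 15·t^2 + 10·t - 3. En utilisant v(t) = 15·t^2 + 10·t - 3 et en substituant t = 2, nous trouvons v = 77.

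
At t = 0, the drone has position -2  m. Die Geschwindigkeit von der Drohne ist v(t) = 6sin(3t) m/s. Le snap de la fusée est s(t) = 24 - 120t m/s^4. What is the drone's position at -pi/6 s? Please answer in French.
Nous devons trouver la primitive de notre équation de la vitesse v(t) = 6·sin(3·t) 1 fois. En prenant ∫v(t)dt et en appliquant x(0) = -2, nous trouvons x(t) = -2·cos(3·t). De l'équation de la position x(t) = -2·cos(3·t), nous substituons t = -pi/6 pour obtenir x = 0.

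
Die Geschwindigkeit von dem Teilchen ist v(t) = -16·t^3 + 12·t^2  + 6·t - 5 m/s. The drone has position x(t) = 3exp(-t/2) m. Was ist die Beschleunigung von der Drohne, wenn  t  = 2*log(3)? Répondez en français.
En partant de la position x(t) = 3·exp(-t/2), nous prenons 2 dérivées. La dérivée de la position donne la vitesse: v(t) = -3·exp(-t/2)/2. La dérivée de la vitesse donne l'accélération: a(t) = 3·exp(-t/2)/4. En utilisant a(t) = 3·exp(-t/2)/4 et en substituant t = 2*log(3), nous trouvons a = 1/4.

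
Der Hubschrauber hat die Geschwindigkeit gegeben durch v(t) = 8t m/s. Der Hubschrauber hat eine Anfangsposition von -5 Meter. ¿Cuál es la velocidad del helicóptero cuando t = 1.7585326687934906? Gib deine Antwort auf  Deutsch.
Aus der Gleichung für die Geschwindigkeit v(t) = 8·t, setzen wir t = 1.7585326687934906 ein und erhalten v = 14.0682613503479.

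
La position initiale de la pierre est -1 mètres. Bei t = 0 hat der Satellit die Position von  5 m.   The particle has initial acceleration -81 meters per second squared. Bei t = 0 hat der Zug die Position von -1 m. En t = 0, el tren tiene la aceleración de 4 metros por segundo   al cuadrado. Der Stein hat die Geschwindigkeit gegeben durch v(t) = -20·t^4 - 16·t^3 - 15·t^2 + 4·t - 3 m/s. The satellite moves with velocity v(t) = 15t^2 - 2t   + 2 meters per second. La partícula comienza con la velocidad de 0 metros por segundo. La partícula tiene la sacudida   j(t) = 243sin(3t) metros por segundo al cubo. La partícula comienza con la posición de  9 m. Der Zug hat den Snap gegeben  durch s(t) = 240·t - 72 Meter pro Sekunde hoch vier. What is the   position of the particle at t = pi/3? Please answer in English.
Starting from jerk j(t) = 243·sin(3·t), we take 3 antiderivatives. Integrating jerk and using the initial condition a(0) = -81, we get a(t) = -81·cos(3·t). The antiderivative of acceleration, with v(0) = 0, gives velocity: v(t) = -27·sin(3·t). Integrating velocity and using the initial condition x(0) = 9, we get x(t) = 9·cos(3·t). We have position x(t) = 9·cos(3·t). Substituting t = pi/3: x(pi/3) = -9.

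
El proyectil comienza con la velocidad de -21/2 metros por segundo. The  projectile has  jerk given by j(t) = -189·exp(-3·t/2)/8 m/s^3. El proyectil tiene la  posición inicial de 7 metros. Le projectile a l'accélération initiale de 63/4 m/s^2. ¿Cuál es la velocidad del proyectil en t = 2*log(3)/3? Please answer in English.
Starting from jerk j(t) = -189·exp(-3·t/2)/8, we take 2 integrals. Finding the integral of j(t) and using a(0) = 63/4: a(t) = 63·exp(-3·t/2)/4. The integral of acceleration, with v(0) = -21/2, gives velocity: v(t) = -21·exp(-3·t/2)/2. Using v(t) = -21·exp(-3·t/2)/2 and substituting t = 2*log(3)/3, we find v = -7/2.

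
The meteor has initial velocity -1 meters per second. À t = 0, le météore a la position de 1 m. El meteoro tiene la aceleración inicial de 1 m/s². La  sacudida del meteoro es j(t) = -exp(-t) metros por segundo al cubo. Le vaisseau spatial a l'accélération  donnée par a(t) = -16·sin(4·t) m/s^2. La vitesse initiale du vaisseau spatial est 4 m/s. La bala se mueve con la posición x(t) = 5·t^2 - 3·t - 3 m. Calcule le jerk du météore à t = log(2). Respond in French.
En utilisant j(t) = -exp(-t) et en substituant t = log(2), nous trouvons j = -1/2.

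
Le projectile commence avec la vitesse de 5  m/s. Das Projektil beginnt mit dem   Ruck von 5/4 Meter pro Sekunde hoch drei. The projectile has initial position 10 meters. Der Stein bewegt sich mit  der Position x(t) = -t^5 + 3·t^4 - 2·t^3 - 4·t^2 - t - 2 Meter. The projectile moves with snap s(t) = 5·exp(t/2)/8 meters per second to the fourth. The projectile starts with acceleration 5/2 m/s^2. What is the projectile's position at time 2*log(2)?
We must find the integral of our snap equation s(t) = 5·exp(t/2)/8 4 times. Taking ∫s(t)dt and applying j(0) = 5/4, we find j(t) = 5·exp(t/2)/4. The integral of jerk, with a(0) = 5/2, gives acceleration: a(t) = 5·exp(t/2)/2. Taking ∫a(t)dt and applying v(0) = 5, we find v(t) = 5·exp(t/2). Integrating velocity and using the initial condition x(0) = 10, we get x(t) = 10·exp(t/2). From the given position equation x(t) = 10·exp(t/2), we substitute t = 2*log(2) to get x = 20.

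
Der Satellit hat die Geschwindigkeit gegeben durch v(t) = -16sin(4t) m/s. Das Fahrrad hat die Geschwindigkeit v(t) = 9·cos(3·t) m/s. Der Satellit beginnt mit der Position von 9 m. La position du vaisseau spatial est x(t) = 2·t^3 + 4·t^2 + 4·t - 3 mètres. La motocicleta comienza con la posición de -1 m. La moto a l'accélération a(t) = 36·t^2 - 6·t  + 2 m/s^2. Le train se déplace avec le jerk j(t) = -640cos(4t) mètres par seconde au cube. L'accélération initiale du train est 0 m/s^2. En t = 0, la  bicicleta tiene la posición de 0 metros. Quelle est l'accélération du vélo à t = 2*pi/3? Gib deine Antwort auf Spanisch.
Partiendo de la velocidad v(t) = 9·cos(3·t), tomamos 1 derivada. Derivando la velocidad, obtenemos la aceleración: a(t) = -27·sin(3·t). Usando a(t) = -27·sin(3·t) y sustituyendo t = 2*pi/3, encontramos a = 0.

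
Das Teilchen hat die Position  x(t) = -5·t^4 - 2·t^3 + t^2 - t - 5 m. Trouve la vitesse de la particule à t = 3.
Pour résoudre ceci, nous devons prendre 1 dérivée de notre équation de la position x(t) = -5·t^4 - 2·t^3 + t^2 - t - 5. La dérivée de la position donne la vitesse: v(t) = -20·t^3 - 6·t^2 + 2·t - 1. En utilisant v(t) = -20·t^3 - 6·t^2 + 2·t - 1 et en substituant t = 3, nous trouvons v = -589.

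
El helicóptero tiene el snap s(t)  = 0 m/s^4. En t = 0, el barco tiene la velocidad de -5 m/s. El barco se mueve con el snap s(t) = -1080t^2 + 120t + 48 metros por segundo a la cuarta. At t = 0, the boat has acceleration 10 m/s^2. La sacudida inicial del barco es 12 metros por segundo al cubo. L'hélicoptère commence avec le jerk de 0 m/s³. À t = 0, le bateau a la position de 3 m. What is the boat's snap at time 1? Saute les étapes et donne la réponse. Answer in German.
Die Antwort ist -912.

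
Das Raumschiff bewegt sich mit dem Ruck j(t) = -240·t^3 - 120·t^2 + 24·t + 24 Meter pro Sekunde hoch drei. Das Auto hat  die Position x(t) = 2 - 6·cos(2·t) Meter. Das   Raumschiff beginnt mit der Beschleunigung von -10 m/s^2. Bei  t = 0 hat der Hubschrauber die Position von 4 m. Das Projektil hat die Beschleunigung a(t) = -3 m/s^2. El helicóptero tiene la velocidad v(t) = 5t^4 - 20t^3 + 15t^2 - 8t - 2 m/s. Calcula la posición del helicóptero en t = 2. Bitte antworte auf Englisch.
Starting from velocity v(t) = 5·t^4 - 20·t^3 + 15·t^2 - 8·t - 2, we take 1 integral. Finding the antiderivative of v(t) and using x(0) = 4: x(t) = t^5 - 5·t^4 + 5·t^3 - 4·t^2 - 2·t + 4. Using x(t) = t^5 - 5·t^4 + 5·t^3 - 4·t^2 - 2·t + 4 and substituting t = 2, we find x = -24.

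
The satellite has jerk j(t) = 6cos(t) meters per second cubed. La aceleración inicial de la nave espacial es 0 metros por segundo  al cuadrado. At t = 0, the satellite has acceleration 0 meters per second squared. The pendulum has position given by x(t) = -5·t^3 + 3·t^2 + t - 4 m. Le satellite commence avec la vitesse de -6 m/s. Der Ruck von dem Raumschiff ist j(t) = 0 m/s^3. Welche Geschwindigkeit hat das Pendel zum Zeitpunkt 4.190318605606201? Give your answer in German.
Wir müssen unsere Gleichung für die Position x(t) = -5·t^3 + 3·t^2 + t - 4 1-mal ableiten. Die Ableitung von der Position ergibt die Geschwindigkeit: v(t) = -15·t^2 + 6·t + 1. Wir haben die Geschwindigkeit v(t) = -15·t^2 + 6·t + 1. Durch Einsetzen von t = 4.190318605606201: v(4.190318605606201) = -237.239638613705.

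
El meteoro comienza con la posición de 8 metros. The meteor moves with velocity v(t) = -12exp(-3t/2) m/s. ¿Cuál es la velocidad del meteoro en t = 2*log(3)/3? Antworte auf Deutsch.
Mit v(t) = -12·exp(-3·t/2) und Einsetzen von t = 2*log(3)/3, finden wir v = -4.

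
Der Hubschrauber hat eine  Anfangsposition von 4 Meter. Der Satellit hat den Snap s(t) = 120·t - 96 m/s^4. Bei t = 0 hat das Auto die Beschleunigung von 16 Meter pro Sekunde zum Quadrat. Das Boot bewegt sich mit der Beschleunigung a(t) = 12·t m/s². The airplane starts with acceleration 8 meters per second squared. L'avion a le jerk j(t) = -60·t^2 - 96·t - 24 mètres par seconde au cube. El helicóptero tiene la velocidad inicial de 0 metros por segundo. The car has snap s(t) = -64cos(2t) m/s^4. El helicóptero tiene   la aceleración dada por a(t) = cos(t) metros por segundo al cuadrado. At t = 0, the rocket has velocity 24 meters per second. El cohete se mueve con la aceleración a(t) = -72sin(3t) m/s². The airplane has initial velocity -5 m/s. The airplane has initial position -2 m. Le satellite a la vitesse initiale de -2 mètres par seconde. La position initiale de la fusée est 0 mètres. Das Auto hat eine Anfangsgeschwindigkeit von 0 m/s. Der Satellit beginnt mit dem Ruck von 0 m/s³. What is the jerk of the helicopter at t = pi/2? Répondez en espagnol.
Para resolver esto, necesitamos tomar 1 derivada de nuestra ecuación de la aceleración a(t) = cos(t). Tomando d/dt de a(t), encontramos j(t) = -sin(t). Tenemos la sacudida j(t) = -sin(t). Sustituyendo t = pi/2: j(pi/2) = -1.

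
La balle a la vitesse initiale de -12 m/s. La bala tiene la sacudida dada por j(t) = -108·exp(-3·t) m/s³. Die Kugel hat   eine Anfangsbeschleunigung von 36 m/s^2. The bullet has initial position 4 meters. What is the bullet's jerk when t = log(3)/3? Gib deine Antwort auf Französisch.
De l'équation du jerk j(t) = -108·exp(-3·t), nous substituons t = log(3)/3 pour obtenir j = -36.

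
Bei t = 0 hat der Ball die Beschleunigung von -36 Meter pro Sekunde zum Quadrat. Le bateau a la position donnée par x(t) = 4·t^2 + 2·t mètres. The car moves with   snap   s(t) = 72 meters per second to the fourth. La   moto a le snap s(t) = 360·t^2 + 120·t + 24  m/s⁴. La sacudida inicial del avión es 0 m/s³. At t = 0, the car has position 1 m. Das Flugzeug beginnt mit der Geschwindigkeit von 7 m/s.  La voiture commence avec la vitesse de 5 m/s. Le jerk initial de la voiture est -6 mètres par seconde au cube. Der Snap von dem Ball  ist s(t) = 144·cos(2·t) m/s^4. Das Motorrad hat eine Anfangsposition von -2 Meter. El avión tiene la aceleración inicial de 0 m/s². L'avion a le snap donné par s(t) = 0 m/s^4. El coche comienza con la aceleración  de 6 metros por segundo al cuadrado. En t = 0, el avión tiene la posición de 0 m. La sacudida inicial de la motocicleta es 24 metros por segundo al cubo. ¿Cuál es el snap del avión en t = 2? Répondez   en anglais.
Using s(t) = 0 and substituting t = 2, we find s = 0.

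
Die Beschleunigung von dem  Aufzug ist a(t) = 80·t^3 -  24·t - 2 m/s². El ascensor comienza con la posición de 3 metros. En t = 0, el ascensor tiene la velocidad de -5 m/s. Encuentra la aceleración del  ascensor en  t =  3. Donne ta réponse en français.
De l'équation de l'accélération a(t) = 80·t^3 - 24·t - 2, nous substituons t = 3 pour obtenir a = 2086.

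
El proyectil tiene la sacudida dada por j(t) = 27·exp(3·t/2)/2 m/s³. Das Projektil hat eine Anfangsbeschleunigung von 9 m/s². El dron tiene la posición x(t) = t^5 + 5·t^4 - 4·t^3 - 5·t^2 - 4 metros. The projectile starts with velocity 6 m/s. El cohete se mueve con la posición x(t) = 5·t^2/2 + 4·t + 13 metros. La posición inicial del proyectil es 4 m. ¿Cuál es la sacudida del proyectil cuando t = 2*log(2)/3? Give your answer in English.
We have jerk j(t) = 27·exp(3·t/2)/2. Substituting t = 2*log(2)/3: j(2*log(2)/3) = 27.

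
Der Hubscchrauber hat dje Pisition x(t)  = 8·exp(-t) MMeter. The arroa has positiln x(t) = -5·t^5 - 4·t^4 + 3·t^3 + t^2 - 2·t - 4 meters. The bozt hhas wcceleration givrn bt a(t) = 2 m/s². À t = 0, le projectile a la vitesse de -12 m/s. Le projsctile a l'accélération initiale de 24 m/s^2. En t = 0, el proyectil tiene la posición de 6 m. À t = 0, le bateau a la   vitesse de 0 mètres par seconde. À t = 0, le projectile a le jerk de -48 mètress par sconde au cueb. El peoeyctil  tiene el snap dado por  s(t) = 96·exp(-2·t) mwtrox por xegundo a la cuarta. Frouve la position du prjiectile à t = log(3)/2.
Nous devons intégrer notre équation du snap s(t) = 96·exp(-2·t) 4 fois. En prenant ∫s(t)dt et en appliquant j(0) = -48, nous trouvons j(t) = -48·exp(-2·t). En prenant ∫j(t)dt et en appliquant a(0) = 24, nous trouvons a(t) = 24·exp(-2·t). En intégrant l'accélération et en utilisant la condition initiale v(0) = -12, nous obtenons v(t) = -12·exp(-2·t). En intégrant la vitesse et en utilisant la condition initiale x(0) = 6, nous obtenons x(t) = 6·exp(-2·t). Nous avons la position x(t) = 6·exp(-2·t). En substituant t = log(3)/2: x(log(3)/2) = 2.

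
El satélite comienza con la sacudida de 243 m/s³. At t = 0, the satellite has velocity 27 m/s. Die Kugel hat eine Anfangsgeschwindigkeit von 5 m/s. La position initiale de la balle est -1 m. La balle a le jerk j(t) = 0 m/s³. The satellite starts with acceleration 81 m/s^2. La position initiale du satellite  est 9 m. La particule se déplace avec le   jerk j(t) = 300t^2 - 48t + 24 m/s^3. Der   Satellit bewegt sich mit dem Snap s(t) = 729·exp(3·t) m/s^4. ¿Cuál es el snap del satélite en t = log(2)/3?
Usando s(t) = 729·exp(3·t) y sustituyendo t = log(2)/3, encontramos s = 1458.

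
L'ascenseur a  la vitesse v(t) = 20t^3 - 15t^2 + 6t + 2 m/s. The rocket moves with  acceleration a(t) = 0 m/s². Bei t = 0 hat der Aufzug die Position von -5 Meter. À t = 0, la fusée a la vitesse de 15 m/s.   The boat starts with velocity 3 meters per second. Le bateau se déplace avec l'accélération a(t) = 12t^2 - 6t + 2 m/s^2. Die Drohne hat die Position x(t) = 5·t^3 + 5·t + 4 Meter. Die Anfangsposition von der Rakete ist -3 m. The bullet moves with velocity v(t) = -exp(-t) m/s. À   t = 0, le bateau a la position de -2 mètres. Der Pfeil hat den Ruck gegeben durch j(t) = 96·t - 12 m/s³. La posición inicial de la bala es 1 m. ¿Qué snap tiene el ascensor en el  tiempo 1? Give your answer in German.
Wir müssen unsere Gleichung für die Geschwindigkeit v(t) = 20·t^3 - 15·t^2 + 6·t + 2 3-mal ableiten. Durch Ableiten von der Geschwindigkeit erhalten wir die Beschleunigung: a(t) = 60·t^2 - 30·t + 6. Durch Ableiten von der Beschleunigung erhalten wir den Ruck: j(t) = 120·t - 30. Die Ableitung von dem Ruck ergibt den Snap: s(t) = 120. Aus der Gleichung für den Snap s(t) = 120, setzen wir t = 1 ein und erhalten s = 120.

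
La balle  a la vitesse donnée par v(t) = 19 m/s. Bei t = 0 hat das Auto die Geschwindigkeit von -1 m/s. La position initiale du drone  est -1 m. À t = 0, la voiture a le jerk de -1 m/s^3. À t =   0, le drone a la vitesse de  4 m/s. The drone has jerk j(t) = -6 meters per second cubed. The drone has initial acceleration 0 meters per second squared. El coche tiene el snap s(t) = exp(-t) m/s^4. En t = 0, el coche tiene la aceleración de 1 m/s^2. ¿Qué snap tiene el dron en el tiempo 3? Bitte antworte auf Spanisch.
Debemos derivar nuestra ecuación de la sacudida j(t) = -6 1 vez. La derivada de la sacudida da el snap: s(t) = 0. De la ecuación del snap s(t) = 0, sustituimos t = 3 para obtener s = 0.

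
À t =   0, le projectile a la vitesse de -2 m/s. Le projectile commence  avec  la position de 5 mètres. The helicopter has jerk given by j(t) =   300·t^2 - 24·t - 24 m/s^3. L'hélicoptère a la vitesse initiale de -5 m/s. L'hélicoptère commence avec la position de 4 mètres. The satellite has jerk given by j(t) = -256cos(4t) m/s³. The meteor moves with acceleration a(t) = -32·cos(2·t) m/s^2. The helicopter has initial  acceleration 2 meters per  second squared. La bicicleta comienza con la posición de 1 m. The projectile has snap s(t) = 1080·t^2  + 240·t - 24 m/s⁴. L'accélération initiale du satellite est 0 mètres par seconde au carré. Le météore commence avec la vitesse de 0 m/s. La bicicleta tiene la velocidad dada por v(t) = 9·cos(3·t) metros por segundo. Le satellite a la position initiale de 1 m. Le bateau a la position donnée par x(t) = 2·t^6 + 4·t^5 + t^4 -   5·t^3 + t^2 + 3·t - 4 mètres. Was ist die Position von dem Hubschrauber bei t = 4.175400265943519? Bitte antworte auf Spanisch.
Necesitamos integrar nuestra ecuación de la sacudida j(t) = 300·t^2 - 24·t - 24 3 veces. Tomando ∫j(t)dt y aplicando a(0) = 2, encontramos a(t) = 100·t^3 - 12·t^2 - 24·t + 2. La integral de la aceleración es la velocidad. Usando v(0) = -5, obtenemos v(t) = 25·t^4 - 4·t^3 - 12·t^2 + 2·t - 5. Tomando ∫v(t)dt y aplicando x(0) = 4, encontramos x(t) = 5·t^5 - t^4 - 4·t^3 + t^2 - 5·t + 4. De la ecuación de la posición x(t) = 5·t^5 - t^4 - 4·t^3 + t^2 - 5·t + 4, sustituimos t = 4.175400265943519 para obtener x = 5750.86155888856.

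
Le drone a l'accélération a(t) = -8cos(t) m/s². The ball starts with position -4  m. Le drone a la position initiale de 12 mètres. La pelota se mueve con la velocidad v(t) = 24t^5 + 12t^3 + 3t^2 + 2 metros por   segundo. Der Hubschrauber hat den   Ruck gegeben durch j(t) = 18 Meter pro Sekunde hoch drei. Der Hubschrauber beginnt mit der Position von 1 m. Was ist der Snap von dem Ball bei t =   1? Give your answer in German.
Ausgehend von der Geschwindigkeit v(t) = 24·t^5 + 12·t^3 + 3·t^2 + 2, nehmen wir 3 Ableitungen. Durch Ableiten von der Geschwindigkeit erhalten wir die Beschleunigung: a(t) = 120·t^4 + 36·t^2 + 6·t. Mit d/dt von a(t) finden wir j(t) = 480·t^3 + 72·t + 6. Mit d/dt von j(t) finden wir s(t) = 1440·t^2 + 72. Wir haben den Snap s(t) = 1440·t^2 + 72. Durch Einsetzen von t = 1: s(1) = 1512.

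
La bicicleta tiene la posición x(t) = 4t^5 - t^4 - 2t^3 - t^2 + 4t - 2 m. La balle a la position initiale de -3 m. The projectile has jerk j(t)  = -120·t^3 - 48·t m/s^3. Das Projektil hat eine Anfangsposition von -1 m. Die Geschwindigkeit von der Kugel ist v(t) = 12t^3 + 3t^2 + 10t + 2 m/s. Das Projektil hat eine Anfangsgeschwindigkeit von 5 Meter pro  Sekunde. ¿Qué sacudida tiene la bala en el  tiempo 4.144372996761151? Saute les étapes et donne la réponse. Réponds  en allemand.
Der Ruck bei t = 4.144372996761151 ist j = 304.394855766803.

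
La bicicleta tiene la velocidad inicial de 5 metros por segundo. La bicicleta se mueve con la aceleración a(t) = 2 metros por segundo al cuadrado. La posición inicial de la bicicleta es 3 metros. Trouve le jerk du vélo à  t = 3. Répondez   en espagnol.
Debemos derivar nuestra ecuación de la aceleración a(t) = 2 1 vez. Tomando d/dt de a(t), encontramos j(t) = 0. De la ecuación de la sacudida j(t) = 0, sustituimos t = 3 para obtener j = 0.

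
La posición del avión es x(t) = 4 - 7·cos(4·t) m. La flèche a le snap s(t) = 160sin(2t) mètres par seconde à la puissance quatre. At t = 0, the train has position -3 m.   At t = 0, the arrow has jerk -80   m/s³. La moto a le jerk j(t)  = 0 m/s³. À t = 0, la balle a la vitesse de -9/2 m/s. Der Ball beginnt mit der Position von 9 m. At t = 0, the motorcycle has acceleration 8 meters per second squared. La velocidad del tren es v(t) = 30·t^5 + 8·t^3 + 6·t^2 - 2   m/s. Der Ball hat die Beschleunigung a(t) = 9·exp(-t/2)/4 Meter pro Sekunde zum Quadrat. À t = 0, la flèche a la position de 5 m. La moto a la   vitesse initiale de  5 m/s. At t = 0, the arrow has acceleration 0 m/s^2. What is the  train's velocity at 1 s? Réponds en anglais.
From the given velocity equation v(t) = 30·t^5 + 8·t^3 + 6·t^2 - 2, we substitute t = 1 to get v = 42.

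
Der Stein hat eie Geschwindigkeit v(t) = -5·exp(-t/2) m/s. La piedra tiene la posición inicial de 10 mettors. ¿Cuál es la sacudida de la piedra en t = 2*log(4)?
Debemos derivar nuestra ecuación de la velocidad v(t) = -5·exp(-t/2) 2 veces. Derivando la velocidad, obtenemos la aceleración: a(t) = 5·exp(-t/2)/2. La derivada de la aceleración da la sacudida: j(t) = -5·exp(-t/2)/4. Tenemos la sacudida j(t) = -5·exp(-t/2)/4. Sustituyendo t = 2*log(4): j(2*log(4)) = -5/16.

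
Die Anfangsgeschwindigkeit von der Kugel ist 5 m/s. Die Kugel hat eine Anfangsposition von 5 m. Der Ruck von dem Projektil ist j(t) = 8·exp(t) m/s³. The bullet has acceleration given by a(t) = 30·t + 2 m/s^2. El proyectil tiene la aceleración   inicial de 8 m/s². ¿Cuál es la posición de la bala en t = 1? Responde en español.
Debemos encontrar la antiderivada de nuestra ecuación de la aceleración a(t) = 30·t + 2 2 veces. La antiderivada de la aceleración es la velocidad. Usando v(0) = 5, obtenemos v(t) = 15·t^2 + 2·t + 5. Tomando ∫v(t)dt y aplicando x(0) = 5, encontramos x(t) = 5·t^3 + t^2 + 5·t + 5. De la ecuación de la posición x(t) = 5·t^3 + t^2 + 5·t + 5, sustituimos t = 1 para obtener x = 16.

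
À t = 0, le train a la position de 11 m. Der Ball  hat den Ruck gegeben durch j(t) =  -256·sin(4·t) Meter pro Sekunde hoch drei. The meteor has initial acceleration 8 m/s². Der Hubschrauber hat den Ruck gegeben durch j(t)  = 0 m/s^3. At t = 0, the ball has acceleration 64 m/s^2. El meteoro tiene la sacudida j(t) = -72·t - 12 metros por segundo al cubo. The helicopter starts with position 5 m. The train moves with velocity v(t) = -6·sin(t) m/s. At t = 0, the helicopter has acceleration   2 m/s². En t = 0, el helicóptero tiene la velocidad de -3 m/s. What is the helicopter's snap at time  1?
We must differentiate our jerk equation j(t) = 0 1 time. The derivative of jerk gives snap: s(t) = 0. From the given snap equation s(t) = 0, we substitute t = 1 to get s = 0.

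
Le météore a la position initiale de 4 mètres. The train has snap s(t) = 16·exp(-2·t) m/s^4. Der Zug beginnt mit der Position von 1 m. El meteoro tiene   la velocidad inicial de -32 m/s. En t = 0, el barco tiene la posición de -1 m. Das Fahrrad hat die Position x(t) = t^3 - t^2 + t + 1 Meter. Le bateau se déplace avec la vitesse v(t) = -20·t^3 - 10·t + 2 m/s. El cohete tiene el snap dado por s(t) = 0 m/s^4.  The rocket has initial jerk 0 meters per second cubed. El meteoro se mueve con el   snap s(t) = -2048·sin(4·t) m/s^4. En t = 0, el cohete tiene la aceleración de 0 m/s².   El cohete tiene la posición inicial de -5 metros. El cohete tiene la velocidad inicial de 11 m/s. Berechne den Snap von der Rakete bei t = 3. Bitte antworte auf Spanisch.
Usando s(t) = 0 y sustituyendo t = 3, encontramos s = 0.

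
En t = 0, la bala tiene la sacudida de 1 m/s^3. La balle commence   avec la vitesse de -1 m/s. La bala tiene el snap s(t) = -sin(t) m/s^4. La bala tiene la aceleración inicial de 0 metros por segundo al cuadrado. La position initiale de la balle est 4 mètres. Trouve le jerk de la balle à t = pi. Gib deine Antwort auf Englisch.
We need to integrate our snap equation s(t) = -sin(t) 1 time. Integrating snap and using the initial condition j(0) = 1, we get j(t) = cos(t). Using j(t) = cos(t) and substituting t = pi, we find j = -1.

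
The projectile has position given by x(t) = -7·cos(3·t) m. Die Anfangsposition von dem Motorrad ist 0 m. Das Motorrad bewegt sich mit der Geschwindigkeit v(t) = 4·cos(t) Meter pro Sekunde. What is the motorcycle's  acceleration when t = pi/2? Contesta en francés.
Pour résoudre ceci, nous devons prendre 1 dérivée de notre équation de la vitesse v(t) = 4·cos(t). En dérivant la vitesse, nous obtenons l'accélération: a(t) = -4·sin(t). De l'équation de l'accélération a(t) = -4·sin(t), nous substituons t = pi/2 pour obtenir a = -4.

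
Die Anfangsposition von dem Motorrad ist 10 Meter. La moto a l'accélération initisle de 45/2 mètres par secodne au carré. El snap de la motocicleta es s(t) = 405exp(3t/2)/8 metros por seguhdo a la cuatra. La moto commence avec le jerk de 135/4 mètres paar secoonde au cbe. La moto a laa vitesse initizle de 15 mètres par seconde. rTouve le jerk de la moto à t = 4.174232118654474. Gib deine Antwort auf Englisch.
We must find the antiderivative of our snap equation s(t) = 405·exp(3·t/2)/8 1 time. Taking ∫s(t)dt and applying j(0) = 135/4, we find j(t) = 135·exp(3·t/2)/4. We have jerk j(t) = 135·exp(3·t/2)/4. Substituting t = 4.174232118654474: j(4.174232118654474) = 17682.4622724833.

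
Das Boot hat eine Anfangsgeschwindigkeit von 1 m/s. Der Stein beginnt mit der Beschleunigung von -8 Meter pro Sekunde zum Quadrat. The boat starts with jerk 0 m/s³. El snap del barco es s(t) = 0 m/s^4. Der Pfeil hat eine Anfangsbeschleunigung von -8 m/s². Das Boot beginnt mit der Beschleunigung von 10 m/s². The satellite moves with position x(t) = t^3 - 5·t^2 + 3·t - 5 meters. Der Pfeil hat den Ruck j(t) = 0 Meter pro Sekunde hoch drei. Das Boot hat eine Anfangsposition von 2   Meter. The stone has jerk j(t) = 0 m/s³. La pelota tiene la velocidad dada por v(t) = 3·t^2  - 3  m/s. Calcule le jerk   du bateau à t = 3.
Nous devons intégrer notre équation du snap s(t) = 0 1 fois. L'intégrale du snap est le jerk. En utilisant j(0) = 0, nous obtenons j(t) = 0. En utilisant j(t) = 0 et en substituant t = 3, nous trouvons j = 0.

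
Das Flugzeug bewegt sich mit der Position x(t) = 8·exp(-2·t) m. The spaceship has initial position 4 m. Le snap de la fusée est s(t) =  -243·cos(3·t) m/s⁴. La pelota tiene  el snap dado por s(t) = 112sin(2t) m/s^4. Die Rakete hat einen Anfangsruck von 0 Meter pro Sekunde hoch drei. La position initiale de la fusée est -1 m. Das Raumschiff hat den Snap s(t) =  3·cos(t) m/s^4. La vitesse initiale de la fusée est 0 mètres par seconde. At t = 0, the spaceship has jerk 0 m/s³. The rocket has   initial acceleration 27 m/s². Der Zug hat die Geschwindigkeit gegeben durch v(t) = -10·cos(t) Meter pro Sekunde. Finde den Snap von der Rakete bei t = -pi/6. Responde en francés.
Nous avons le snap s(t) = -243·cos(3·t). En substituant t = -pi/6: s(-pi/6) = 0.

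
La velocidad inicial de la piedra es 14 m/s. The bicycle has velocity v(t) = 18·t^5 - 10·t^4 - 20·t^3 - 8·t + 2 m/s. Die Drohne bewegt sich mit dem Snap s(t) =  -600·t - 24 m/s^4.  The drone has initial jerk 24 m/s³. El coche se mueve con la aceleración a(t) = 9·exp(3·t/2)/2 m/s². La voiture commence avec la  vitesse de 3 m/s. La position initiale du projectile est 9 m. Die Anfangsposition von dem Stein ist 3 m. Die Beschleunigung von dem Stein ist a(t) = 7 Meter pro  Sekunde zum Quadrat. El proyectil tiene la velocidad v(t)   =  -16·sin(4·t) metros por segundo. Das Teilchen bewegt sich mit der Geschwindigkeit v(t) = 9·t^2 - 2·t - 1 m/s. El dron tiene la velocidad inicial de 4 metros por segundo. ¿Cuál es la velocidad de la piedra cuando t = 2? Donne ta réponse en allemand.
Wir müssen unsere Gleichung für die Beschleunigung a(t) = 7 1-mal integrieren. Die Stammfunktion von der Beschleunigung, mit v(0) = 14, ergibt die Geschwindigkeit: v(t) = 7·t + 14. Wir haben die Geschwindigkeit v(t) = 7·t + 14. Durch Einsetzen von t = 2: v(2) = 28.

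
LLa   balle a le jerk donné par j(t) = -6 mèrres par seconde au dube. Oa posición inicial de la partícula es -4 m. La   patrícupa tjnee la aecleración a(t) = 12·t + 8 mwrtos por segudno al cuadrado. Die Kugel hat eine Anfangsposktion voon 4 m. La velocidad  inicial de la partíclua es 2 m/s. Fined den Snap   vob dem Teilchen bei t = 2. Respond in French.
En partant de l'accélération a(t) = 12·t + 8, nous prenons 2 dérivées. En dérivant l'accélération, nous obtenons le jerk: j(t) = 12. En prenant d/dt de j(t), nous trouvons s(t) = 0. En utilisant s(t) = 0 et en substituant t = 2, nous trouvons s = 0.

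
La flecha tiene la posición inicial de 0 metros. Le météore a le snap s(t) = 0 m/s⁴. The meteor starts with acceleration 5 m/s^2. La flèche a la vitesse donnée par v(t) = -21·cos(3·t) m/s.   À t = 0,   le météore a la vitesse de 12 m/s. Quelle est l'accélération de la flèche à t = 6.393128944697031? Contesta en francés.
En partant de la vitesse v(t) = -21·cos(3·t), nous prenons 1 dérivée. En prenant d/dt de v(t), nous trouvons a(t) = 63·sin(3·t). En utilisant a(t) = 63·sin(3·t) et en substituant t = 6.393128944697031, nous trouvons a = 20.4046327723197.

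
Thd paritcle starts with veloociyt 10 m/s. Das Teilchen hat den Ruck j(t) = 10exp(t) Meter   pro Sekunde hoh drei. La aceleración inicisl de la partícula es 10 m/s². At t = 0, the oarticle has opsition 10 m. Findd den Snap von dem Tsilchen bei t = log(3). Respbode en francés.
Nous devons dériver notre équation du jerk j(t) = 10·exp(t) 1 fois. En prenant d/dt de j(t), nous trouvons s(t) = 10·exp(t). Nous avons le snap s(t) = 10·exp(t). En substituant t = log(3): s(log(3)) = 30.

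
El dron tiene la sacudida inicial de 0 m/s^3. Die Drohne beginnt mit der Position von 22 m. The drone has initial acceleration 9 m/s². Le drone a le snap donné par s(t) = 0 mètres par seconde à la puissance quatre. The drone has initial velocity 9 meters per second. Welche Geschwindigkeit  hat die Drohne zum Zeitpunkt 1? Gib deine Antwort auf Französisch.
Pour résoudre ceci, nous devons prendre 3 intégrales de notre équation du snap s(t) = 0. En intégrant le snap et en utilisant la condition initiale j(0) = 0, nous obtenons j(t) = 0. En prenant ∫j(t)dt et en appliquant a(0) = 9, nous trouvons a(t) = 9. En prenant ∫a(t)dt et en appliquant v(0) = 9, nous trouvons v(t) = 9·t + 9. En utilisant v(t) = 9·t + 9 et en substituant t = 1, nous trouvons v = 18.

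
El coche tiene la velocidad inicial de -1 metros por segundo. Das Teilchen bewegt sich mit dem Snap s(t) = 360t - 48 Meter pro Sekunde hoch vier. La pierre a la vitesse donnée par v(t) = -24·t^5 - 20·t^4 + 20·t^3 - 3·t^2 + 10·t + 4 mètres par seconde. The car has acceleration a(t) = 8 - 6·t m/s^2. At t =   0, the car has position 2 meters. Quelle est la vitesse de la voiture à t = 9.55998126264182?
Nous devons intégrer notre équation de l'accélération a(t) = 8 - 6·t 1 fois. En intégrant l'accélération et en utilisant la condition initiale v(0) = -1, nous obtenons v(t) = -3·t^2 + 8·t - 1. En utilisant v(t) = -3·t^2 + 8·t - 1 et en substituant t = 9.55998126264182, nous trouvons v = -198.699875125053.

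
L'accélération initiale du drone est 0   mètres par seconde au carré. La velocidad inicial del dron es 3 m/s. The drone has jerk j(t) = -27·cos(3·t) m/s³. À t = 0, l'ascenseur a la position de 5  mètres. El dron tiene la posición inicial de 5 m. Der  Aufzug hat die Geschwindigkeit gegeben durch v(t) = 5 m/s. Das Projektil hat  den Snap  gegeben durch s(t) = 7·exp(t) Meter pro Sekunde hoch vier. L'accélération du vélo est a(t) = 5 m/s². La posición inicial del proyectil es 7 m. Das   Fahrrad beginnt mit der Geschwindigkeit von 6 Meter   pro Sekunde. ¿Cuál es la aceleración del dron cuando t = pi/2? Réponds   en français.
Pour résoudre ceci, nous devons prendre 1 intégrale de notre équation du jerk j(t) = -27·cos(3·t). En prenant ∫j(t)dt et en appliquant a(0) = 0, nous trouvons a(t) = -9·sin(3·t). En utilisant a(t) = -9·sin(3·t) et en substituant t = pi/2, nous trouvons a = 9.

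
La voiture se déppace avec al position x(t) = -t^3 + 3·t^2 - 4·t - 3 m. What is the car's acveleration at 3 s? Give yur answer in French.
En partant de la position x(t) = -t^3 + 3·t^2 - 4·t - 3, nous prenons 2 dérivées. En prenant d/dt de x(t), nous trouvons v(t) = -3·t^2 + 6·t - 4. En dérivant la vitesse, nous obtenons l'accélération: a(t) = 6 - 6·t. Nous avons l'accélération a(t) = 6 - 6·t. En substituant t = 3: a(3) = -12.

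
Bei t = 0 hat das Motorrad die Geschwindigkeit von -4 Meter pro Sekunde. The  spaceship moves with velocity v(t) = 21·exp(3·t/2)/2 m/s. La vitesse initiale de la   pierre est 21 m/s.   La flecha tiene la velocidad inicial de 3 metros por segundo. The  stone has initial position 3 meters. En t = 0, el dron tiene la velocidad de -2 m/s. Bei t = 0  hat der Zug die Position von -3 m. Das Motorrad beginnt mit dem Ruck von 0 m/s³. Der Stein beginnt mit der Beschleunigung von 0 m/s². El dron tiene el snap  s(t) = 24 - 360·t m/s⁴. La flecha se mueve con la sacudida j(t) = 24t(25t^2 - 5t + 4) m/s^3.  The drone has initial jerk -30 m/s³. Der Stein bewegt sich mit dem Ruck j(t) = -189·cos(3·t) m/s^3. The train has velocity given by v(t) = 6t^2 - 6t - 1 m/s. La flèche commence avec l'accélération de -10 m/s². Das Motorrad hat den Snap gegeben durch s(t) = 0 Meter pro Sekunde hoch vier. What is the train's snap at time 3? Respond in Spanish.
Debemos derivar nuestra ecuación de la velocidad v(t) = 6·t^2 - 6·t - 1 3 veces. Derivando la velocidad, obtenemos la aceleración: a(t) = 12·t - 6. Derivando la aceleración, obtenemos la sacudida: j(t) = 12. Derivando la sacudida, obtenemos el snap: s(t) = 0. De la ecuación del snap s(t) = 0, sustituimos t = 3 para obtener s = 0.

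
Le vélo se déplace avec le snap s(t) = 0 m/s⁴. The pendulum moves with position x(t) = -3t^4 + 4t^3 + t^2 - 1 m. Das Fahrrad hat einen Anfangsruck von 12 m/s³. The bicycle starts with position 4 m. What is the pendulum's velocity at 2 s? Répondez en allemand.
Ausgehend von der Position x(t) = -3·t^4 + 4·t^3 + t^2 - 1, nehmen wir 1 Ableitung. Durch Ableiten von der Position erhalten wir die Geschwindigkeit: v(t) = -12·t^3 + 12·t^2 + 2·t. Mit v(t) = -12·t^3 + 12·t^2 + 2·t und Einsetzen von t = 2, finden wir v = -44.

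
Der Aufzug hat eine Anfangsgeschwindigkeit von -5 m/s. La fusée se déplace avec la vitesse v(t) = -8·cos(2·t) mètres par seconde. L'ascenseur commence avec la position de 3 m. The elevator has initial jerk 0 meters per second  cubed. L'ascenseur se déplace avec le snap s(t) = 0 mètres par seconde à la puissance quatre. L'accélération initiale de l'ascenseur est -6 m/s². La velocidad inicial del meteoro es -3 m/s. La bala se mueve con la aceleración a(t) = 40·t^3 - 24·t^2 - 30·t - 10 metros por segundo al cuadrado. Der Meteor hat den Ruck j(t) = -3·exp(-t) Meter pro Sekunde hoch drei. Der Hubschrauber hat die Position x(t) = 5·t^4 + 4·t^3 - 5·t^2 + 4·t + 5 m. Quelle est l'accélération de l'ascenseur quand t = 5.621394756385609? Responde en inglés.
Starting from snap s(t) = 0, we take 2 antiderivatives. The integral of snap, with j(0) = 0, gives jerk: j(t) = 0. The integral of jerk, with a(0) = -6, gives acceleration: a(t) = -6. Using a(t) = -6 and substituting t = 5.621394756385609, we find a = -6.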